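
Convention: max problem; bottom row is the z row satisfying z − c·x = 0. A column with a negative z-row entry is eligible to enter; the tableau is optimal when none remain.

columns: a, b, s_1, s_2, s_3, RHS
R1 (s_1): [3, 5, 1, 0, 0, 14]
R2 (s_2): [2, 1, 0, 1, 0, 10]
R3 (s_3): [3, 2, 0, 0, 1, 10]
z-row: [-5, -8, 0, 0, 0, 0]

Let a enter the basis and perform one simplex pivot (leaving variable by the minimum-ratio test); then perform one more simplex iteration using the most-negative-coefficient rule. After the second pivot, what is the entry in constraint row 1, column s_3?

Ratio test on column a — row 1: 14/3 = 14/3; row 2: 10/2 = 5; row 3: 10/3 = 10/3. Minimum is 10/3 at row 3 (s_3 leaves); pivot element 3.
Divide row 3 by 3; eliminate column a from the other rows.
Second iteration: most negative z-row entry is -14/3 in column b, so b enters.
Ratio test on column b — row 1: 4/3 = 4/3; row 2: entry -1/3 ≤ 0; row 3: (10/3)/(2/3) = 5. Minimum is 4/3 at row 1 (s_1 leaves); pivot element 3.
Divide row 1 by 3; eliminate column b from the other rows.
After both pivots, the entry at constraint row 1, column s_3 is -1/3.

-1/3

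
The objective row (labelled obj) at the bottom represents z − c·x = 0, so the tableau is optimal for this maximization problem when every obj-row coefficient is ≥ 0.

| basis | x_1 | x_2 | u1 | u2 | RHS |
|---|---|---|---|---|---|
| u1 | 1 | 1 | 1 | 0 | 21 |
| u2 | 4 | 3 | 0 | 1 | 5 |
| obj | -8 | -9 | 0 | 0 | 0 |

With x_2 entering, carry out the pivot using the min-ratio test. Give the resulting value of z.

15

Ratio test on column x_2 — row 1: 21/1 = 21; row 2: 5/3 = 5/3. Minimum is 5/3 at row 2 (u2 leaves); pivot element 3.
Pivot on row 2; the obj-row RHS becomes 0 − (-9)·(5/3) = 15.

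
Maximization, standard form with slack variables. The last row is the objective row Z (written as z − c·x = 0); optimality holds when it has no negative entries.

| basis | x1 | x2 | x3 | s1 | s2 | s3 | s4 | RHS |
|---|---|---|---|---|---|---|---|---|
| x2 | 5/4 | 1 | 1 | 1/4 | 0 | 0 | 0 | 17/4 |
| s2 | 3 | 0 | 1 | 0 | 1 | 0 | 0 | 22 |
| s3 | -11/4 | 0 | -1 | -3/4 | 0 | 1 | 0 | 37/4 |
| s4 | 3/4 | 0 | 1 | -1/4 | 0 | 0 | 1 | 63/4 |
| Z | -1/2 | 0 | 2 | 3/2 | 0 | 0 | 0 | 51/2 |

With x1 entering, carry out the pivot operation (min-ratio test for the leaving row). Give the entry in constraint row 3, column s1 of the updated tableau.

-1/5

Ratio test on column x1 — row 1: (17/4)/(5/4) = 17/5; row 2: 22/3 = 22/3; row 3: entry -11/4 ≤ 0; row 4: (63/4)/(3/4) = 21. Minimum is 17/5 at row 1 (x2 leaves); pivot element 5/4.
Divide row 1 by 5/4; eliminate column x1 from the other rows.
Row 3 update in column s1: -3/4 − (-11/4)·(1/5) = -1/5.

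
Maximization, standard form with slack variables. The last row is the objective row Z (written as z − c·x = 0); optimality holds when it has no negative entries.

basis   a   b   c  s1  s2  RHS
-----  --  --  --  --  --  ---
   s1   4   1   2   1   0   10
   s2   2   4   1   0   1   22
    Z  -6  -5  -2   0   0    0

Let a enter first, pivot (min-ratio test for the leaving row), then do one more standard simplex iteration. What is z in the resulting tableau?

32

Ratio test on column a — row 1: 10/4 = 5/2; row 2: 22/2 = 11. Minimum is 5/2 at row 1 (s1 leaves); pivot element 4.
Pivot on row 1; the Z-row RHS becomes 0 − (-6)·(5/2) = 15.
Next entering variable (most negative Z-row entry -7/2): b.
Ratio test on column b — row 1: (5/2)/(1/4) = 10; row 2: 17/(7/2) = 34/7. Minimum is 34/7 at row 2 (s2 leaves); pivot element 7/2.
After the second pivot the Z-row RHS is 15 − (-7/2)·(34/7) = 32.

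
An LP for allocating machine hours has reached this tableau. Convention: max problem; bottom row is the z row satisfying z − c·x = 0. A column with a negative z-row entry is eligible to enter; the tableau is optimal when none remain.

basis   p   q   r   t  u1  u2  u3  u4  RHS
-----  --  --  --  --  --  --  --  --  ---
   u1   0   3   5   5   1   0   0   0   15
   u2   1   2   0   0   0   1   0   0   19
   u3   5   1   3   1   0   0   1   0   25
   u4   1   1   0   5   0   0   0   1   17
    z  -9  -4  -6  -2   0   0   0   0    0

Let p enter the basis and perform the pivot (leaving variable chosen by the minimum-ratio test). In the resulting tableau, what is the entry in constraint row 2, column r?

Ratio test on column p — row 1: entry 0 ≤ 0; row 2: 19/1 = 19; row 3: 25/5 = 5; row 4: 17/1 = 17. Minimum is 5 at row 3 (u3 leaves); pivot element 5.
Divide row 3 by 5; eliminate column p from the other rows.
Row 2 update in column r: 0 − 1·(3/5) = -3/5.

-3/5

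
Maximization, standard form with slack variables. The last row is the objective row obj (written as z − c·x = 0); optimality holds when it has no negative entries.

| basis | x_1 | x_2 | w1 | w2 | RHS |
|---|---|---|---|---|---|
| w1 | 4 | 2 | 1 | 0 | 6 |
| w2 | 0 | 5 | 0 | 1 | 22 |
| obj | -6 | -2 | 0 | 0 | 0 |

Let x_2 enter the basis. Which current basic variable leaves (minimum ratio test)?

w1

Column x_2 entries and ratios — w1: 6/2 = 3; w2: 22/5 = 22/5.
Smallest ratio is 3 in the row of w1, so w1 leaves.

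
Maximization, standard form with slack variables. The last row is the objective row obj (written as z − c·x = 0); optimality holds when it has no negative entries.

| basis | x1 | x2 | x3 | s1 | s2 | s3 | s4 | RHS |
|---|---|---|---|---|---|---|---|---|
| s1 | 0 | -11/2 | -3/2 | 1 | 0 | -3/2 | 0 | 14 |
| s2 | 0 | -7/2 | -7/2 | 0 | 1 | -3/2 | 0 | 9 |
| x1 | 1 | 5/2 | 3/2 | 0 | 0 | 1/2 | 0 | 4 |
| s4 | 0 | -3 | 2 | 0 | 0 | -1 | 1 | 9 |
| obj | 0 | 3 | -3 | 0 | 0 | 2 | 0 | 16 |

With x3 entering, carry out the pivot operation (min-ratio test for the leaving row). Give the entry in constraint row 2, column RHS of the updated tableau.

Ratio test on column x3 — row 1: entry -3/2 ≤ 0; row 2: entry -7/2 ≤ 0; row 3: 4/(3/2) = 8/3; row 4: 9/2 = 9/2. Minimum is 8/3 at row 3 (x1 leaves); pivot element 3/2.
Divide row 3 by 3/2; eliminate column x3 from the other rows.
Row 2 update in column RHS: 9 − (-7/2)·(8/3) = 55/3.

55/3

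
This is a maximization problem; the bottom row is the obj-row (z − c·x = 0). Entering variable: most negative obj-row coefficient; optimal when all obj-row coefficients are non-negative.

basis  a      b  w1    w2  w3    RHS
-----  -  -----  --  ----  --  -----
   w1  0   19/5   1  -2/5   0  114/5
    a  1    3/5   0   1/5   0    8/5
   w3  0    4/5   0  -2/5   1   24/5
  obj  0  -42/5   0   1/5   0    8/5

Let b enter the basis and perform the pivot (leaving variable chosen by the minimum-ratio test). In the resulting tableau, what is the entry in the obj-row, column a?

Ratio test on column b — row 1: (114/5)/(19/5) = 6; row 2: (8/5)/(3/5) = 8/3; row 3: (24/5)/(4/5) = 6. Minimum is 8/3 at row 2 (a leaves); pivot element 3/5.
Divide row 2 by 3/5; eliminate column b from the other rows.
obj-row update in column a: 0 − (-42/5)·(5/3) = 14.

14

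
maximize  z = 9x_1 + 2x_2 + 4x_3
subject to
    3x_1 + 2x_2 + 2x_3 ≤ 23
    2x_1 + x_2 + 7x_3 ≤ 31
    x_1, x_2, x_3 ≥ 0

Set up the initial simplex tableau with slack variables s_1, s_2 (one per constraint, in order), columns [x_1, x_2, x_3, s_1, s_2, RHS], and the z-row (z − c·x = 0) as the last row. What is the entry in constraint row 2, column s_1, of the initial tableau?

Slack s_1 belongs to constraint 1; its column is the unit vector e_1, so the entry in row 2 is 0.

0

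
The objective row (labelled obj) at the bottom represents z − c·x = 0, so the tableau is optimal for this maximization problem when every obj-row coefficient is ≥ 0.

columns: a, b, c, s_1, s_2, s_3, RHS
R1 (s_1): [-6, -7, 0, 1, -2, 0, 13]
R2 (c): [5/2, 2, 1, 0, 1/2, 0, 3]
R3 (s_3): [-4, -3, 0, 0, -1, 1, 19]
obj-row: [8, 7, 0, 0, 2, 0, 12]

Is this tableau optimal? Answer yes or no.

Every obj-row coefficient is ≥ 0, so the tableau is optimal.

yes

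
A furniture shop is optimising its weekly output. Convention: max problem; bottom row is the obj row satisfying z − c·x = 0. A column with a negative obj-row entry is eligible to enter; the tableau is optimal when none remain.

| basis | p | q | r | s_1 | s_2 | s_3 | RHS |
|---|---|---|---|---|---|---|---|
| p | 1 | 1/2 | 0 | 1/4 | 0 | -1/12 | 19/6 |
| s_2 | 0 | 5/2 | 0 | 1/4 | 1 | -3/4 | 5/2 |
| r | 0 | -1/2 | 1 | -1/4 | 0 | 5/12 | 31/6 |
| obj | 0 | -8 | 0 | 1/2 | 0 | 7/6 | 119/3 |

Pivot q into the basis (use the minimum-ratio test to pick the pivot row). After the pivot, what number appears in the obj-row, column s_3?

Ratio test on column q — row 1: (19/6)/(1/2) = 19/3; row 2: (5/2)/(5/2) = 1; row 3: entry -1/2 ≤ 0. Minimum is 1 at row 2 (s_2 leaves); pivot element 5/2.
Divide row 2 by 5/2; eliminate column q from the other rows.
obj-row update in column s_3: 7/6 − (-8)·(-3/10) = -37/30.

-37/30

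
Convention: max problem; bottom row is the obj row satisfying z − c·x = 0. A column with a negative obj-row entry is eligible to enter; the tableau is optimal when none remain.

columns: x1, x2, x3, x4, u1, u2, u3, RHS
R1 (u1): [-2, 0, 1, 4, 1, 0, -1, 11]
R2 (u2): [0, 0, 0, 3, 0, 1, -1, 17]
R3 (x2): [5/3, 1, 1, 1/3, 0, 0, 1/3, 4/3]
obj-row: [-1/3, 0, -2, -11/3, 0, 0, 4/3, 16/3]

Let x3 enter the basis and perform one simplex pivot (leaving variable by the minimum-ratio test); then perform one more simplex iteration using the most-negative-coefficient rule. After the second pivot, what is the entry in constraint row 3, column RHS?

Ratio test on column x3 — row 1: 11/1 = 11; row 2: entry 0 ≤ 0; row 3: (4/3)/1 = 4/3. Minimum is 4/3 at row 3 (x2 leaves); pivot element 1.
Divide row 3 by 1; eliminate column x3 from the other rows.
Second iteration: most negative obj-row entry is -3 in column x4, so x4 enters.
Ratio test on column x4 — row 1: (29/3)/(11/3) = 29/11; row 2: 17/3 = 17/3; row 3: (4/3)/(1/3) = 4. Minimum is 29/11 at row 1 (u1 leaves); pivot element 11/3.
Divide row 1 by 11/3; eliminate column x4 from the other rows.
After both pivots, the entry at constraint row 3, column RHS is 5/11.

5/11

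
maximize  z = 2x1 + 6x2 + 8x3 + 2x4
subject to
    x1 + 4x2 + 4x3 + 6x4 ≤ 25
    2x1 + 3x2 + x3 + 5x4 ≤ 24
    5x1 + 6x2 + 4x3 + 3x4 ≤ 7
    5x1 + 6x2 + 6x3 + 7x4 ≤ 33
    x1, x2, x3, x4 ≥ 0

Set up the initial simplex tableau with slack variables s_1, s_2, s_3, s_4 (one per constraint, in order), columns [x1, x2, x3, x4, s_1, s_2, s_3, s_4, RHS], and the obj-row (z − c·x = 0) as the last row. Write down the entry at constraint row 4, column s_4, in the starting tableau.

1

Slack s_4 belongs to constraint 4; its column is the unit vector e_4, so the entry in row 4 is 1.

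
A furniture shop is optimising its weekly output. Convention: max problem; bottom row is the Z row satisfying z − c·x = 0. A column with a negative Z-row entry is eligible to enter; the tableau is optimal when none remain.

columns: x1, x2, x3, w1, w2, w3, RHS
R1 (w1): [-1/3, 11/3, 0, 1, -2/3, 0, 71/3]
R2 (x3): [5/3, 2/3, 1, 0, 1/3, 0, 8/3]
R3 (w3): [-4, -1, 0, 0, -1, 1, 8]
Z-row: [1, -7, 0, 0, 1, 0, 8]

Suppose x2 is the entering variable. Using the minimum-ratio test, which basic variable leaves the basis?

x3

Column x2 entries and ratios — w1: (71/3)/(11/3) = 71/11; x3: (8/3)/(2/3) = 4; w3: -1 ≤ 0, skip.
Smallest ratio is 4 in the row of x3, so x3 leaves.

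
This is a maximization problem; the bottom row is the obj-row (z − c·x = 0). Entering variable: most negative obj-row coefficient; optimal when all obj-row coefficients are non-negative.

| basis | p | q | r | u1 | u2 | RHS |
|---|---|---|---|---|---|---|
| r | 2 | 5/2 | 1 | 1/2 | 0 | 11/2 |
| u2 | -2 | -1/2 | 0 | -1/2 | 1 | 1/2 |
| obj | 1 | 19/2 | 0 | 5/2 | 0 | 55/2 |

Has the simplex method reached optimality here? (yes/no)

Every obj-row coefficient is ≥ 0, so the tableau is optimal.

yes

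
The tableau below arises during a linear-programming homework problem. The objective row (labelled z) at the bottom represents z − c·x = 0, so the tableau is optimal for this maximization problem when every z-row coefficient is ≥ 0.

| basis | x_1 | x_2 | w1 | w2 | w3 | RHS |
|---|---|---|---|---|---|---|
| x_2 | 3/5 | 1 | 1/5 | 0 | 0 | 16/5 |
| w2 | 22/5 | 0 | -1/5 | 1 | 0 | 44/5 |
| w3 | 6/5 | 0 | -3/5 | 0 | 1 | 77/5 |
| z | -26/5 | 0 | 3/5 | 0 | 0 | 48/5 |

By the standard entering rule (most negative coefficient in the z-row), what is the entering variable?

x_1

Negative z-row entries: x_1: -26/5.
The most negative is -26/5 in column x_1, so x_1 enters.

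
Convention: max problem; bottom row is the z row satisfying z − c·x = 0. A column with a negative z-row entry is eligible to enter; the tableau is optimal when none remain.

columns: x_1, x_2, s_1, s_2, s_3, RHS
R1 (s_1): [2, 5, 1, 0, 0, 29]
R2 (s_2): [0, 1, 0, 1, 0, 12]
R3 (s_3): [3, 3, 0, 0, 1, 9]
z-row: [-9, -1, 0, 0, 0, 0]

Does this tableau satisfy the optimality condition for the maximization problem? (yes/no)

The z-row has a negative entry -9 in column x_1, so it is not optimal.

no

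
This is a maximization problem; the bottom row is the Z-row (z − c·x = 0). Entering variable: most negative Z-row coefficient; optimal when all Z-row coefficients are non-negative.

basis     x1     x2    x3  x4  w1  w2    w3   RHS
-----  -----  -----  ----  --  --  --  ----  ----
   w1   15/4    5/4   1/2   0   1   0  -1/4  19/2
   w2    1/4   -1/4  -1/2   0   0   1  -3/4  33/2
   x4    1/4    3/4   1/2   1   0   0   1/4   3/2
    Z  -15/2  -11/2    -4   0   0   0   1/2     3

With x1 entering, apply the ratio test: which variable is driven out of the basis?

Column x1 entries and ratios — w1: (19/2)/(15/4) = 38/15; w2: (33/2)/(1/4) = 66; x4: (3/2)/(1/4) = 6.
Smallest ratio is 38/15 in the row of w1, so w1 leaves.

w1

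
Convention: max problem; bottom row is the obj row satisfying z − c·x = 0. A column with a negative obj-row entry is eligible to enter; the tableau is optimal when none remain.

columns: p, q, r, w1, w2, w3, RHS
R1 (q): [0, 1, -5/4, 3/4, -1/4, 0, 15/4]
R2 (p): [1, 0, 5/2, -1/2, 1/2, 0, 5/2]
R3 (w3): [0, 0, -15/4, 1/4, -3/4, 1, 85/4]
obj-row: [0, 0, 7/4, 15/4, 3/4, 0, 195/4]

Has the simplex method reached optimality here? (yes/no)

Every obj-row coefficient is ≥ 0, so the tableau is optimal.

yes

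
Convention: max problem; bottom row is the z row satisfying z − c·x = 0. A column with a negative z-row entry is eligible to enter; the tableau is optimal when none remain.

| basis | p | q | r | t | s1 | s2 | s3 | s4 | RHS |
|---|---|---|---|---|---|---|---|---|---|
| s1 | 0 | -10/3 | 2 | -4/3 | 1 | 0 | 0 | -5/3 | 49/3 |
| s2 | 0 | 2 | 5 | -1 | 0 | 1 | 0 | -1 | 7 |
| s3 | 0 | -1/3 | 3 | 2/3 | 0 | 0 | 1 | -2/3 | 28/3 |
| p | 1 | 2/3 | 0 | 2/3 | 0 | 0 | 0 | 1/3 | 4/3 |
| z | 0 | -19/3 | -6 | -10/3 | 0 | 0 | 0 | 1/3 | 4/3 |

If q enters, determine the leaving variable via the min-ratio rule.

p

Column q entries and ratios — s1: -10/3 ≤ 0, skip; s2: 7/2 = 7/2; s3: -1/3 ≤ 0, skip; p: (4/3)/(2/3) = 2.
Smallest ratio is 2 in the row of p, so p leaves.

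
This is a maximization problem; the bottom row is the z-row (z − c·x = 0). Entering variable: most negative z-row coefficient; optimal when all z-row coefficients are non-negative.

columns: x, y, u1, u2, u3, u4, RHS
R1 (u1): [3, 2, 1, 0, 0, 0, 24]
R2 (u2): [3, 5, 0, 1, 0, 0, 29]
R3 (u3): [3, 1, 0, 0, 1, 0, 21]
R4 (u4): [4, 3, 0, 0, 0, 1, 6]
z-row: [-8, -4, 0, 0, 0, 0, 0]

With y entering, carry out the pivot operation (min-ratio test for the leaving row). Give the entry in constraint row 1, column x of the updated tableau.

Ratio test on column y — row 1: 24/2 = 12; row 2: 29/5 = 29/5; row 3: 21/1 = 21; row 4: 6/3 = 2. Minimum is 2 at row 4 (u4 leaves); pivot element 3.
Divide row 4 by 3; eliminate column y from the other rows.
Row 1 update in column x: 3 − 2·(4/3) = 1/3.

1/3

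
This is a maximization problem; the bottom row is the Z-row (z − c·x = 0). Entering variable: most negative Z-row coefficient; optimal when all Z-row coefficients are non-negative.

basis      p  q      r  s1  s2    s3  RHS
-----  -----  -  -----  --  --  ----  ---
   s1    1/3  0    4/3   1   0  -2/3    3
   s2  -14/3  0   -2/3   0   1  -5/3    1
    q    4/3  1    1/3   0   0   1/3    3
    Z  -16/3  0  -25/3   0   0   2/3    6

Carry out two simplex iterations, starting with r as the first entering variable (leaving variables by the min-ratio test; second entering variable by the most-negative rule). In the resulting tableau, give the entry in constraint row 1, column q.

Ratio test on column r — row 1: 3/(4/3) = 9/4; row 2: entry -2/3 ≤ 0; row 3: 3/(1/3) = 9. Minimum is 9/4 at row 1 (s1 leaves); pivot element 4/3.
Divide row 1 by 4/3; eliminate column r from the other rows.
Second iteration: most negative Z-row entry is -7/2 in column s3, so s3 enters.
Ratio test on column s3 — row 1: entry -1/2 ≤ 0; row 2: entry -2 ≤ 0; row 3: (9/4)/(1/2) = 9/2. Minimum is 9/2 at row 3 (q leaves); pivot element 1/2.
Divide row 3 by 1/2; eliminate column s3 from the other rows.
After both pivots, the entry at constraint row 1, column q is 1.

1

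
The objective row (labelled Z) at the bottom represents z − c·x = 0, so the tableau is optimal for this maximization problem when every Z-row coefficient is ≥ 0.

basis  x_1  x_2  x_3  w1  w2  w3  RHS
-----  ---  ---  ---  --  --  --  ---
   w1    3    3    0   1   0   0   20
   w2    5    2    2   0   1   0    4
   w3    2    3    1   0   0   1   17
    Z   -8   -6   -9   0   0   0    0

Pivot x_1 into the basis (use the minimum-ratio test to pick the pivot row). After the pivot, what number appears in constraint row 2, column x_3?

Ratio test on column x_1 — row 1: 20/3 = 20/3; row 2: 4/5 = 4/5; row 3: 17/2 = 17/2. Minimum is 4/5 at row 2 (w2 leaves); pivot element 5.
Divide row 2 by 5; eliminate column x_1 from the other rows.
In the new row 2, the x_3 entry is the old entry divided by the pivot: 2/5 = 2/5.

2/5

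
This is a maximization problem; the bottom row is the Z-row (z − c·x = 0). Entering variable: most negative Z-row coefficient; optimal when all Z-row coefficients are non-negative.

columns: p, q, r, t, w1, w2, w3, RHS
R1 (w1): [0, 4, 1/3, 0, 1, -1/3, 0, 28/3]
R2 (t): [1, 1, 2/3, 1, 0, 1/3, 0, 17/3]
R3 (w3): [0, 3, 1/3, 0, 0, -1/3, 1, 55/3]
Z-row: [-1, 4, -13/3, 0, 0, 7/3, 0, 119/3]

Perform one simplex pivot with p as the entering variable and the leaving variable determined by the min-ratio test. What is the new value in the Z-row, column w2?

Ratio test on column p — row 1: entry 0 ≤ 0; row 2: (17/3)/1 = 17/3; row 3: entry 0 ≤ 0. Minimum is 17/3 at row 2 (t leaves); pivot element 1.
Divide row 2 by 1; eliminate column p from the other rows.
Z-row update in column w2: 7/3 − (-1)·(1/3) = 8/3.

8/3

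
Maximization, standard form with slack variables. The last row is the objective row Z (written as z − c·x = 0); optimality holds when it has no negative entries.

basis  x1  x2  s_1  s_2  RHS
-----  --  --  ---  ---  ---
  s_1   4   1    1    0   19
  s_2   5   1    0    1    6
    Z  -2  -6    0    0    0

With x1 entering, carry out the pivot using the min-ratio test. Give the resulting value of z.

Ratio test on column x1 — row 1: 19/4 = 19/4; row 2: 6/5 = 6/5. Minimum is 6/5 at row 2 (s_2 leaves); pivot element 5.
Pivot on row 2; the Z-row RHS becomes 0 − (-2)·(6/5) = 12/5.

12/5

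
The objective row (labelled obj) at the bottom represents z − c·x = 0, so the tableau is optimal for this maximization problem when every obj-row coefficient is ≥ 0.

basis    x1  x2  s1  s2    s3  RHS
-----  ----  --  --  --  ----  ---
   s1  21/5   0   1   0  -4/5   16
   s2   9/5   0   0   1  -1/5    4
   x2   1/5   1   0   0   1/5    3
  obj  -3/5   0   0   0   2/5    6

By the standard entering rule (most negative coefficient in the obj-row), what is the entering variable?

Negative obj-row entries: x1: -3/5.
The most negative is -3/5 in column x1, so x1 enters.

x1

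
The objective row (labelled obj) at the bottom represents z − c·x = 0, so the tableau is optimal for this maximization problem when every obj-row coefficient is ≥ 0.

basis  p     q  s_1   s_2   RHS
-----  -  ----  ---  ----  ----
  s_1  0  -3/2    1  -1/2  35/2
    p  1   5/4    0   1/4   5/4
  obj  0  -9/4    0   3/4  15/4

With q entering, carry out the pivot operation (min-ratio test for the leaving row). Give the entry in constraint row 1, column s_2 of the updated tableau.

-1/5

Ratio test on column q — row 1: entry -3/2 ≤ 0; row 2: (5/4)/(5/4) = 1. Minimum is 1 at row 2 (p leaves); pivot element 5/4.
Divide row 2 by 5/4; eliminate column q from the other rows.
Row 1 update in column s_2: -1/2 − (-3/2)·(1/5) = -1/5.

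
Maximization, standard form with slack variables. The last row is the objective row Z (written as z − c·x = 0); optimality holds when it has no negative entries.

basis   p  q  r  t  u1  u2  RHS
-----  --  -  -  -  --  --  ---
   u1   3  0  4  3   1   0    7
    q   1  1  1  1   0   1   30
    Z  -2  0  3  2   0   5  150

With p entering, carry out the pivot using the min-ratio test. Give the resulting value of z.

464/3

Ratio test on column p — row 1: 7/3 = 7/3; row 2: 30/1 = 30. Minimum is 7/3 at row 1 (u1 leaves); pivot element 3.
Pivot on row 1; the Z-row RHS becomes 150 − (-2)·(7/3) = 464/3.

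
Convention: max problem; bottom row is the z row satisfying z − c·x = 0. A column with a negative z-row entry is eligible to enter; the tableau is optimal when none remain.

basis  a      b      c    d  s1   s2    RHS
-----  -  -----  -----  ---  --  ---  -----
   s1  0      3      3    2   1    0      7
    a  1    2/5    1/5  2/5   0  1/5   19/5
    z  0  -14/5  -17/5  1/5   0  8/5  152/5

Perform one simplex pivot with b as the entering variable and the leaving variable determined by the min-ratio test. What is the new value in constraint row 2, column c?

-1/5

Ratio test on column b — row 1: 7/3 = 7/3; row 2: (19/5)/(2/5) = 19/2. Minimum is 7/3 at row 1 (s1 leaves); pivot element 3.
Divide row 1 by 3; eliminate column b from the other rows.
Row 2 update in column c: 1/5 − (2/5)·1 = -1/5.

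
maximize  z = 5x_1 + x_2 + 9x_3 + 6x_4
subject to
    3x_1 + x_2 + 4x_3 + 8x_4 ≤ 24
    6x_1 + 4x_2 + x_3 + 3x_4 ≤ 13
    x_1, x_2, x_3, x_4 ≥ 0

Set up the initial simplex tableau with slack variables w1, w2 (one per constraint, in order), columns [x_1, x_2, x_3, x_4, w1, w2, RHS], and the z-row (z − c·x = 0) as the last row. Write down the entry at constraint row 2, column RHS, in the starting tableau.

13

The RHS of constraint 2 is b_2 = 13.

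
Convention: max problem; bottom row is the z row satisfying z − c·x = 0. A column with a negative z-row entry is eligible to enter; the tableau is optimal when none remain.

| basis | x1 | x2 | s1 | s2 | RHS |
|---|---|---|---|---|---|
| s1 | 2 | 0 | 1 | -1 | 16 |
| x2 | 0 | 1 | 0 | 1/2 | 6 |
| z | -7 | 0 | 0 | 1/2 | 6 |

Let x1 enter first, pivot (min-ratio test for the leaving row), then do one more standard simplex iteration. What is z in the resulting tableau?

98

Ratio test on column x1 — row 1: 16/2 = 8; row 2: entry 0 ≤ 0. Minimum is 8 at row 1 (s1 leaves); pivot element 2.
Pivot on row 1; the z-row RHS becomes 6 − (-7)·8 = 62.
Next entering variable (most negative z-row entry -3): s2.
Ratio test on column s2 — row 1: entry -1/2 ≤ 0; row 2: 6/(1/2) = 12. Minimum is 12 at row 2 (x2 leaves); pivot element 1/2.
After the second pivot the z-row RHS is 62 − (-3)·12 = 98.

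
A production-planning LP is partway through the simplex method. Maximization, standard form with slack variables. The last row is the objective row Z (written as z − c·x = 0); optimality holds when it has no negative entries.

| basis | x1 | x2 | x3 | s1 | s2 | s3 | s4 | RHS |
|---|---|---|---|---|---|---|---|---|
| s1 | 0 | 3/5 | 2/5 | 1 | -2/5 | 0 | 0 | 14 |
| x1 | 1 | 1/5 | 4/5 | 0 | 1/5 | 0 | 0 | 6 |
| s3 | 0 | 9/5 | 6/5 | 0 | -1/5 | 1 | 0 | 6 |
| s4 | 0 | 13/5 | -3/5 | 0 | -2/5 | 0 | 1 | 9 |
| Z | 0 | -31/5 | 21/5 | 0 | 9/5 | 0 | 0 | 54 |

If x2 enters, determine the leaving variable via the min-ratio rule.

Column x2 entries and ratios — s1: 14/(3/5) = 70/3; x1: 6/(1/5) = 30; s3: 6/(9/5) = 10/3; s4: 9/(13/5) = 45/13.
Smallest ratio is 10/3 in the row of s3, so s3 leaves.

s3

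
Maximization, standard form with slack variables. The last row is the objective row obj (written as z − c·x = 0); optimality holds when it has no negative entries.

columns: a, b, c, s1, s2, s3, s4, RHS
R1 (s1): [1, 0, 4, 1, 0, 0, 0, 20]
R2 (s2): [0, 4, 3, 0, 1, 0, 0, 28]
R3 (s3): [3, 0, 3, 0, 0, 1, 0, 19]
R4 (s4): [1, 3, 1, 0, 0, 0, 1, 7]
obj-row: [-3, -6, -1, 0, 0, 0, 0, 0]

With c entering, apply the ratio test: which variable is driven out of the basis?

Column c entries and ratios — s1: 20/4 = 5; s2: 28/3 = 28/3; s3: 19/3 = 19/3; s4: 7/1 = 7.
Smallest ratio is 5 in the row of s1, so s1 leaves.

s1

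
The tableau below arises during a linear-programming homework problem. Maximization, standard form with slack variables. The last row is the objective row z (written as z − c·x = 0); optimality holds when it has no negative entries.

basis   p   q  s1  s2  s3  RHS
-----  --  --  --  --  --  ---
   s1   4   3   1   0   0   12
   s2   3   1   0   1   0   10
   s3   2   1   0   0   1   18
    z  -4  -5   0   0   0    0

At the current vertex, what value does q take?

q is not in the basis, so in the current basic feasible solution q = 0.

0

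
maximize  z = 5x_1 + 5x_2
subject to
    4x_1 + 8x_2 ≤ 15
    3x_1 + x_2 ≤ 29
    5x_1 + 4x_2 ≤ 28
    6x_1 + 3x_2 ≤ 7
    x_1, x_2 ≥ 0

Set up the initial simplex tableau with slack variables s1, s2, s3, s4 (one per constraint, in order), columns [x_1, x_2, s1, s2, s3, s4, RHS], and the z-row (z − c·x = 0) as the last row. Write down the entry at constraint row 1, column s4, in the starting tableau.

0

Slack s4 belongs to constraint 4; its column is the unit vector e_4, so the entry in row 1 is 0.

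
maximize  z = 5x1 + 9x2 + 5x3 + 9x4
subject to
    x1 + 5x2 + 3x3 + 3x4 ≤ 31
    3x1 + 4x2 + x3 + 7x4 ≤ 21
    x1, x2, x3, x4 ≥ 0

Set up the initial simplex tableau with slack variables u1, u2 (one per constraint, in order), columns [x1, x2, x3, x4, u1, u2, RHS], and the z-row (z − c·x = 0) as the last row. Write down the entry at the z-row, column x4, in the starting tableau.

-9

The z-row carries the negated objective coefficients: the x4 entry is -9.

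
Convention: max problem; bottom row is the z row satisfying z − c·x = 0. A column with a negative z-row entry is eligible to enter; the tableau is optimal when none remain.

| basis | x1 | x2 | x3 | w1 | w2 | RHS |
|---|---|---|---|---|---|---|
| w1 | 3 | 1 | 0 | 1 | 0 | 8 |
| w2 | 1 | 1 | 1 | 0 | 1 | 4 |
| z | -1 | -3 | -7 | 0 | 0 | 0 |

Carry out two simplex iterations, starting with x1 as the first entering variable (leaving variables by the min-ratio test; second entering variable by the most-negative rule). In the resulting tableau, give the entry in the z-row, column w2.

7

Ratio test on column x1 — row 1: 8/3 = 8/3; row 2: 4/1 = 4. Minimum is 8/3 at row 1 (w1 leaves); pivot element 3.
Divide row 1 by 3; eliminate column x1 from the other rows.
Second iteration: most negative z-row entry is -7 in column x3, so x3 enters.
Ratio test on column x3 — row 1: entry 0 ≤ 0; row 2: (4/3)/1 = 4/3. Minimum is 4/3 at row 2 (w2 leaves); pivot element 1.
Divide row 2 by 1; eliminate column x3 from the other rows.
After both pivots, the entry at the z-row, column w2 is 7.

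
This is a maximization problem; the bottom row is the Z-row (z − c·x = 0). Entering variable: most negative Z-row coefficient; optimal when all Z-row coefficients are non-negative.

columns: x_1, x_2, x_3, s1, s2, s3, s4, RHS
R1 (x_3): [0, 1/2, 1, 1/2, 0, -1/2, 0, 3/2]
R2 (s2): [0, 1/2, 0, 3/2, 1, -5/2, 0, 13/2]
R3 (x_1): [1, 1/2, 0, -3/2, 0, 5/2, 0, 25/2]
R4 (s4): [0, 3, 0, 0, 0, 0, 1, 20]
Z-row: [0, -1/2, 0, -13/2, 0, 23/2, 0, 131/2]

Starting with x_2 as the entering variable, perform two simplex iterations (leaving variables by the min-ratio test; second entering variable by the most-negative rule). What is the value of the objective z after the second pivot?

85

Ratio test on column x_2 — row 1: (3/2)/(1/2) = 3; row 2: (13/2)/(1/2) = 13; row 3: (25/2)/(1/2) = 25; row 4: 20/3 = 20/3. Minimum is 3 at row 1 (x_3 leaves); pivot element 1/2.
Pivot on row 1; the Z-row RHS becomes 131/2 − (-1/2)·3 = 67.
Next entering variable (most negative Z-row entry -6): s1.
Ratio test on column s1 — row 1: 3/1 = 3; row 2: 5/1 = 5; row 3: entry -2 ≤ 0; row 4: entry -3 ≤ 0. Minimum is 3 at row 1 (x_2 leaves); pivot element 1.
After the second pivot the Z-row RHS is 67 − (-6)·3 = 85.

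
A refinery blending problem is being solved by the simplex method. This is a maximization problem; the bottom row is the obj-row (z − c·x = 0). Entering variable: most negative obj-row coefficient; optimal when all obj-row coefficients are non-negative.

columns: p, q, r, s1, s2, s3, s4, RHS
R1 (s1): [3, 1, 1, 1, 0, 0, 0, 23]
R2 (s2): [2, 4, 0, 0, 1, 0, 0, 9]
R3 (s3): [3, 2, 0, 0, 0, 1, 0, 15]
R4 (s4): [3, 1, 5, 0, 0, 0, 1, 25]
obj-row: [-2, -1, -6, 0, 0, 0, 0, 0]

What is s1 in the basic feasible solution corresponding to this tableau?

s1 is basic (row 1); its value is the RHS of that row, 23.

23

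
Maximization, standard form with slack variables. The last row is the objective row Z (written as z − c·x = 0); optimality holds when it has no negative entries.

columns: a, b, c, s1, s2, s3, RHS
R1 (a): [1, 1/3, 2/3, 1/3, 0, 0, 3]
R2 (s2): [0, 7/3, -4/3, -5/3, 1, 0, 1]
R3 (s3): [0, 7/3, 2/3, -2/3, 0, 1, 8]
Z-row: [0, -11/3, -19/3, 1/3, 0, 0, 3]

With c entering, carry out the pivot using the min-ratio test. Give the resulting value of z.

Ratio test on column c — row 1: 3/(2/3) = 9/2; row 2: entry -4/3 ≤ 0; row 3: 8/(2/3) = 12. Minimum is 9/2 at row 1 (a leaves); pivot element 2/3.
Pivot on row 1; the Z-row RHS becomes 3 − (-19/3)·(9/2) = 63/2.

63/2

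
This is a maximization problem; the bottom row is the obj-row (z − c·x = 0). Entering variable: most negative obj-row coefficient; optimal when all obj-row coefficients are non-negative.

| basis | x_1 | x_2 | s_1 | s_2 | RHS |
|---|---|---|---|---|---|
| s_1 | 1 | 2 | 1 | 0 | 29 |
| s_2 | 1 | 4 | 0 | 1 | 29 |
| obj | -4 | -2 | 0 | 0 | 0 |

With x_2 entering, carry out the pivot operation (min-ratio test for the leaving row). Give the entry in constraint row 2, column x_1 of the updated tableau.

Ratio test on column x_2 — row 1: 29/2 = 29/2; row 2: 29/4 = 29/4. Minimum is 29/4 at row 2 (s_2 leaves); pivot element 4.
Divide row 2 by 4; eliminate column x_2 from the other rows.
In the new row 2, the x_1 entry is the old entry divided by the pivot: 1/4 = 1/4.

1/4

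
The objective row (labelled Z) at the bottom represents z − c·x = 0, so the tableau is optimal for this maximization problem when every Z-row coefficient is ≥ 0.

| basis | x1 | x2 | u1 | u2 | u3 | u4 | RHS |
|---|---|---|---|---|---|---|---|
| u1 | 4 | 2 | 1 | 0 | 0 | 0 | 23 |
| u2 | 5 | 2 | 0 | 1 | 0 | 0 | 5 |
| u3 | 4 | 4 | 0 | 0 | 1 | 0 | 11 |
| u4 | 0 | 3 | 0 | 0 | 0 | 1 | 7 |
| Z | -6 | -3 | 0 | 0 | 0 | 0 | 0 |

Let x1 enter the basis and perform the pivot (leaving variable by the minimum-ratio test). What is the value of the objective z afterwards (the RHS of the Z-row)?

Ratio test on column x1 — row 1: 23/4 = 23/4; row 2: 5/5 = 1; row 3: 11/4 = 11/4; row 4: entry 0 ≤ 0. Minimum is 1 at row 2 (u2 leaves); pivot element 5.
Pivot on row 2; the Z-row RHS becomes 0 − (-6)·1 = 6.

6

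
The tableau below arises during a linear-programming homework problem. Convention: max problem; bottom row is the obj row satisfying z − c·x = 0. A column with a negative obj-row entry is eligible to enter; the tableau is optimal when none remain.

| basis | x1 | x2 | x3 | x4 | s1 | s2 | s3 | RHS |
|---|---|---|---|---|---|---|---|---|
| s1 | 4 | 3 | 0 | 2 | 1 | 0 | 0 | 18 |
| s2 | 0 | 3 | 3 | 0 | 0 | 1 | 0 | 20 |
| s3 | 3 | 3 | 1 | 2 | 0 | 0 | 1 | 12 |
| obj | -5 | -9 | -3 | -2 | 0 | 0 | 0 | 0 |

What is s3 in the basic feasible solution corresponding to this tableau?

s3 is basic (row 3); its value is the RHS of that row, 12.

12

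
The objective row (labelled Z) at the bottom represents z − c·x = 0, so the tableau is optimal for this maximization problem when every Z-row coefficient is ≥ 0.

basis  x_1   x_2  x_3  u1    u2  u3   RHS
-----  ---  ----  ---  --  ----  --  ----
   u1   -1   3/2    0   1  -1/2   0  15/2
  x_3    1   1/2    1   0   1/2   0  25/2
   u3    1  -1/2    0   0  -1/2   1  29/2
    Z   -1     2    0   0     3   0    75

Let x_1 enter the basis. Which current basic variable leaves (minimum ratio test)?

Column x_1 entries and ratios — u1: -1 ≤ 0, skip; x_3: (25/2)/1 = 25/2; u3: (29/2)/1 = 29/2.
Smallest ratio is 25/2 in the row of x_3, so x_3 leaves.

x_3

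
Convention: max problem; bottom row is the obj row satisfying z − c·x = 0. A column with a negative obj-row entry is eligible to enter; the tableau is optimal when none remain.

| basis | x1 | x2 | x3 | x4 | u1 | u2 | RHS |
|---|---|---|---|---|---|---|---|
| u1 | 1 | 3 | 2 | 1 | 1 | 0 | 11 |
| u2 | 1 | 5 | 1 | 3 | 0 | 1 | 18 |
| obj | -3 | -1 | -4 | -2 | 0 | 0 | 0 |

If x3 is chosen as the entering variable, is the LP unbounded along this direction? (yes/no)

no

Column x3 has positive entries in row(s) 1, 2, so the ratio test bounds it — not unbounded.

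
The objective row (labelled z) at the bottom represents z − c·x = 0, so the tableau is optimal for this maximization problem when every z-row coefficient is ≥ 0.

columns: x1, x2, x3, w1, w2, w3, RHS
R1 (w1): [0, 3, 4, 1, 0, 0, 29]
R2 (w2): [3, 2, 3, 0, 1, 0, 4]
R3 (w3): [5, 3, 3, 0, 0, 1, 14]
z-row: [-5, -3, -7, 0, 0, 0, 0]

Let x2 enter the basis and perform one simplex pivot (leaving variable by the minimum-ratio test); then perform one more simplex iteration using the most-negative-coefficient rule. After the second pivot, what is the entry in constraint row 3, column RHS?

Ratio test on column x2 — row 1: 29/3 = 29/3; row 2: 4/2 = 2; row 3: 14/3 = 14/3. Minimum is 2 at row 2 (w2 leaves); pivot element 2.
Divide row 2 by 2; eliminate column x2 from the other rows.
Second iteration: most negative z-row entry is -5/2 in column x3, so x3 enters.
Ratio test on column x3 — row 1: entry -1/2 ≤ 0; row 2: 2/(3/2) = 4/3; row 3: entry -3/2 ≤ 0. Minimum is 4/3 at row 2 (x2 leaves); pivot element 3/2.
Divide row 2 by 3/2; eliminate column x3 from the other rows.
After both pivots, the entry at constraint row 3, column RHS is 10.

10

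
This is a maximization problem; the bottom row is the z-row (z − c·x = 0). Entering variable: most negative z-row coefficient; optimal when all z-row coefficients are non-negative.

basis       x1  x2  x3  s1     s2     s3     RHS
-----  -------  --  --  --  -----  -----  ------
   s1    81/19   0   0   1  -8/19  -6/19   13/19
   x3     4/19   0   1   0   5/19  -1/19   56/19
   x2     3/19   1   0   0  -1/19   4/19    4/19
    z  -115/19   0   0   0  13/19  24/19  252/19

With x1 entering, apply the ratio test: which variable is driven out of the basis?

Column x1 entries and ratios — s1: (13/19)/(81/19) = 13/81; x3: (56/19)/(4/19) = 14; x2: (4/19)/(3/19) = 4/3.
Smallest ratio is 13/81 in the row of s1, so s1 leaves.

s1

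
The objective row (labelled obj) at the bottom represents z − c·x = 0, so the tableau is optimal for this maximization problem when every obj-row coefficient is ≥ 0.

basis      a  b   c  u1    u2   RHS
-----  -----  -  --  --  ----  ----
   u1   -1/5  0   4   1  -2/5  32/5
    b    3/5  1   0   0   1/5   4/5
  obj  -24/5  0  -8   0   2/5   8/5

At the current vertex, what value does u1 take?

u1 is basic (row 1); its value is the RHS of that row, 32/5.

32/5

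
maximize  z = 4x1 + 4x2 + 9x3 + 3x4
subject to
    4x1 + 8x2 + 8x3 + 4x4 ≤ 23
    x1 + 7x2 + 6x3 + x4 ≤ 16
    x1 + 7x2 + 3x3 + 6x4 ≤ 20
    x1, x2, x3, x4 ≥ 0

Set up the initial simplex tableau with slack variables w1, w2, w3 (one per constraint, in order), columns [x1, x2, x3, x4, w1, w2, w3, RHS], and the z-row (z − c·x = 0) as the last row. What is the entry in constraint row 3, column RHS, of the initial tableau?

20

The RHS of constraint 3 is b_3 = 20.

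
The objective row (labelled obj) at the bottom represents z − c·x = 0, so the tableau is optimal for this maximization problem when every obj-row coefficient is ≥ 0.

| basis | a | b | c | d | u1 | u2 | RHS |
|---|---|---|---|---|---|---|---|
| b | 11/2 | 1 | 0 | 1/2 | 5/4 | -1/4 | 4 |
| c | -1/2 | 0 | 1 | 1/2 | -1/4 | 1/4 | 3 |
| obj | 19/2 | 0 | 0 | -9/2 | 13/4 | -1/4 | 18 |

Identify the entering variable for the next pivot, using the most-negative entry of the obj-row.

d

Negative obj-row entries: d: -9/2, u2: -1/4.
The most negative is -9/2 in column d, so d enters.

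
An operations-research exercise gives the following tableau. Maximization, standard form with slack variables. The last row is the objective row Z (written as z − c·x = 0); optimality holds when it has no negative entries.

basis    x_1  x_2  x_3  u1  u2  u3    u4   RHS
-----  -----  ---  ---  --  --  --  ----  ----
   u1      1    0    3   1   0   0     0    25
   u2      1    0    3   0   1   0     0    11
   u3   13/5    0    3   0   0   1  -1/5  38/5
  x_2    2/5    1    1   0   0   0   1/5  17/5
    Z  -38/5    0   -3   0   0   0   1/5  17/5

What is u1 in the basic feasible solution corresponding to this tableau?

u1 is basic (row 1); its value is the RHS of that row, 25.

25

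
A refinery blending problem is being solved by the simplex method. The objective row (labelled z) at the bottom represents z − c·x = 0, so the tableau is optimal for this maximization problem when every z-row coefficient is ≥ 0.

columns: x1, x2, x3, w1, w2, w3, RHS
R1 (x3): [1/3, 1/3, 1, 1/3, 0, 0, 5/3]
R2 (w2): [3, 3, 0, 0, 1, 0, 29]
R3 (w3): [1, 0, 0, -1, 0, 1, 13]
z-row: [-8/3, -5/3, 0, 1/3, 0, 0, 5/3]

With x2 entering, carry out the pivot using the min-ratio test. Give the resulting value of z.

10

Ratio test on column x2 — row 1: (5/3)/(1/3) = 5; row 2: 29/3 = 29/3; row 3: entry 0 ≤ 0. Minimum is 5 at row 1 (x3 leaves); pivot element 1/3.
Pivot on row 1; the z-row RHS becomes 5/3 − (-5/3)·5 = 10.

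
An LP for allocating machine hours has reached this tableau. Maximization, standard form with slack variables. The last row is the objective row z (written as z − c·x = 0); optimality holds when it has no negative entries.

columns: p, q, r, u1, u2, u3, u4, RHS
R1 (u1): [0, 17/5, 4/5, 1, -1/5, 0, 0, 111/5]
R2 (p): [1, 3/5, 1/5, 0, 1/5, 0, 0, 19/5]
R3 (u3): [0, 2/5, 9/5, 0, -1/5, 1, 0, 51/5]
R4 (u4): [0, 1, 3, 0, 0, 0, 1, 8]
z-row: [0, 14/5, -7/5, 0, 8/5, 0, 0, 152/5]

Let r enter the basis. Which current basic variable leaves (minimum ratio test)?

Column r entries and ratios — u1: (111/5)/(4/5) = 111/4; p: (19/5)/(1/5) = 19; u3: (51/5)/(9/5) = 17/3; u4: 8/3 = 8/3.
Smallest ratio is 8/3 in the row of u4, so u4 leaves.

u4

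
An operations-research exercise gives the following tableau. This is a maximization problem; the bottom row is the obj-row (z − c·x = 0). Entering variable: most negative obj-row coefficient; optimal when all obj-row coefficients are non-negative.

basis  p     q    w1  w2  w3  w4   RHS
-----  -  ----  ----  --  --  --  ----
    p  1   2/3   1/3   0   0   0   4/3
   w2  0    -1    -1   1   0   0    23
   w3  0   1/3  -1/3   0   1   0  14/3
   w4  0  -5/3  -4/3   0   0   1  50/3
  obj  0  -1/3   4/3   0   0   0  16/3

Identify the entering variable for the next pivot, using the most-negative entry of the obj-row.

q

Negative obj-row entries: q: -1/3.
The most negative is -1/3 in column q, so q enters.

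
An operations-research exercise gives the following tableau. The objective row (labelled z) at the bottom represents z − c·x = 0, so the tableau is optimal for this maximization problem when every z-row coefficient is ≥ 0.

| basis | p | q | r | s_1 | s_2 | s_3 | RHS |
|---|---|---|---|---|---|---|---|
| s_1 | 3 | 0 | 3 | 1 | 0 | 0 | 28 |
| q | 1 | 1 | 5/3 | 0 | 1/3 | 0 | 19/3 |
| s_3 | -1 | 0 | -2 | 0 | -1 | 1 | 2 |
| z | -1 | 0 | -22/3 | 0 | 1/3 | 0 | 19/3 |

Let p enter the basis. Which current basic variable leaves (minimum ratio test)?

Column p entries and ratios — s_1: 28/3 = 28/3; q: (19/3)/1 = 19/3; s_3: -1 ≤ 0, skip.
Smallest ratio is 19/3 in the row of q, so q leaves.

q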